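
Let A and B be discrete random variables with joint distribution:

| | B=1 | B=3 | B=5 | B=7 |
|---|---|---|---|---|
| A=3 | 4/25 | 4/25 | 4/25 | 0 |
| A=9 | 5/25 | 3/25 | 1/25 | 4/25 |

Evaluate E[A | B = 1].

P(B = 1) = 9/25.
Σ A·P over the event = 3·(4/25) + 9·(5/25) = 57/25.
E[A | B = 1] = (57/25) / (9/25) = 19/3.

19/3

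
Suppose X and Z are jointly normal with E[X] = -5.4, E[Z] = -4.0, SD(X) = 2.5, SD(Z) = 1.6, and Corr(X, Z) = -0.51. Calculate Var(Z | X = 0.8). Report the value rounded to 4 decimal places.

The conditional variance in a bivariate normal is σ_Z²(1 − ρ²), independent of x.
Var(Z | X=0.8) = (1.6)²·(1 − (-0.51)²) = 2.56·0.7399 = 1.8941.

1.8941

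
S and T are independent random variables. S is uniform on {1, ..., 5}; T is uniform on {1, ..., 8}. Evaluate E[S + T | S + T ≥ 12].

Outcomes with S + T ≥ 12: (4,8), (5,7), (5,8), each with probability 1/40.
E[S + T | S + T ≥ 12] = (12 + 12 + 13) / 3 = 37/3.

37/3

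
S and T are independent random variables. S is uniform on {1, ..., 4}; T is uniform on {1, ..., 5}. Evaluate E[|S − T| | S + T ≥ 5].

12/7

P(S + T ≥ 5) = 7/10.
Summing |S−T|·P(x,y) over outcomes with S + T ≥ 5 gives 6/5.
E[|S − T| | S + T ≥ 5] = (6/5) / (7/10) = 12/7.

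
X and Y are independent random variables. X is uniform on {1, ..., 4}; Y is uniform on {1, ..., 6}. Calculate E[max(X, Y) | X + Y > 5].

67/14

P(X + Y > 5) = 7/12.
Summing max(X,Y)·P(x,y) over outcomes with X + Y > 5 gives 67/24.
E[max(X, Y) | X + Y > 5] = (67/24) / (7/12) = 67/14.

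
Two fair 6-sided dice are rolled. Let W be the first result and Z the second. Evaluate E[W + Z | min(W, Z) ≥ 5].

P(min(W, Z) ≥ 5) = 1/9.
Summing (W+Z)·P(x,y) over outcomes with min(W, Z) ≥ 5 gives 11/9.
E[W + Z | min(W, Z) ≥ 5] = (11/9) / (1/9) = 11.

11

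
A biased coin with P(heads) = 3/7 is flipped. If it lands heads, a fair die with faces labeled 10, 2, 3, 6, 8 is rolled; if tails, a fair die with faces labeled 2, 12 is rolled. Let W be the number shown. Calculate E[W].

E[W | heads] = (10+2+3+6+8)/5 = 29/5.
E[W | tails] = (2+12)/2 = 7.
By the law of total expectation,
E[W] = (3/7)·(29/5) + (4/7)·(7) = 227/35.

227/35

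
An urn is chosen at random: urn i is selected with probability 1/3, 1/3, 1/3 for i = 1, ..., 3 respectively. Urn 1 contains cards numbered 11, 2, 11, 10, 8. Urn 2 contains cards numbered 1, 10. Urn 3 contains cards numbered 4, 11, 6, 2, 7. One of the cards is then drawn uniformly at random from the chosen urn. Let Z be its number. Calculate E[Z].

199/30

E[Z | urn 1] = (11+2+11+10+8)/5 = 42/5.
E[Z | urn 2] = (1+10)/2 = 11/2.
E[Z | urn 3] = (4+11+6+2+7)/5 = 6.
E[Z] = (1/3)·(42/5) + (1/3)·(11/2) + (1/3)·(6) = 199/30.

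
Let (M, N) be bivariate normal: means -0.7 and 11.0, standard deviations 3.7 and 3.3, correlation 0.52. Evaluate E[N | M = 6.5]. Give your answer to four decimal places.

For a bivariate normal, E[N | M=x] = μ_N + ρ·(σ_N/σ_M)·(x − μ_M).
E[N | M=6.5] = 11.0 + (0.52)·(3.3/3.7)·(6.5 − (-0.7)) = 11.0 + (0.46378)·(7.2) = 14.3392.

14.3392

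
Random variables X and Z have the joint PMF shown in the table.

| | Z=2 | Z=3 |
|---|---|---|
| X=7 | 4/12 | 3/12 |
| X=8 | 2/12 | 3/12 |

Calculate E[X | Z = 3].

15/2

P(Z = 3) = 1/2.
Σ X·P over the event = 7·(3/12) + 8·(3/12) = 15/4.
E[X | Z = 3] = (15/4) / (1/2) = 15/2.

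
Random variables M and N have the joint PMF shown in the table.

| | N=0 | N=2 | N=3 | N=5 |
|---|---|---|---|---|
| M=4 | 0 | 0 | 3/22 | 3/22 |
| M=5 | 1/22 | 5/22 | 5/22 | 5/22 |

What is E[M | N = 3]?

P(N = 3) = 4/11.
Σ M·P over the event = 4·(3/22) + 5·(5/22) = 37/22.
E[M | N = 3] = (37/22) / (4/11) = 37/8.

37/8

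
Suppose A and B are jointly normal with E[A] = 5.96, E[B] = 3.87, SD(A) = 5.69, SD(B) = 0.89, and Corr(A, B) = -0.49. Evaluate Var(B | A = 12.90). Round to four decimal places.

For a bivariate normal, Var(B | A=x) = σ_B²(1 − ρ²).
Var(B | A=12.90) = (0.89)²·(1 − (-0.49)²) = 0.7921·0.7599 = 0.6019.

0.6019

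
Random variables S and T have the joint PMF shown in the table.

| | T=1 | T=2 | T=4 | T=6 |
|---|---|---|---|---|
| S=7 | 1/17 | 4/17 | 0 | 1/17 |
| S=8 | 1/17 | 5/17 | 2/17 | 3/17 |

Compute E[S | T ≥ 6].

P(T ≥ 6) = 4/17.
Σ S·P over the event = 7·(1/17) + 8·(3/17) = 31/17.
E[S | T ≥ 6] = (31/17) / (4/17) = 31/4.

31/4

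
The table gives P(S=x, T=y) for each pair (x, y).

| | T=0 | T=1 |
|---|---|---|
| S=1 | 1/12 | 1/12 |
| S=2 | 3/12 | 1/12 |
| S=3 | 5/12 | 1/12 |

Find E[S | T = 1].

P(T = 1) = 1/4.
Σ S·P over the event = 1·(1/12) + 2·(1/12) + 3·(1/12) = 1/2.
E[S | T = 1] = (1/2) / (1/4) = 2.

2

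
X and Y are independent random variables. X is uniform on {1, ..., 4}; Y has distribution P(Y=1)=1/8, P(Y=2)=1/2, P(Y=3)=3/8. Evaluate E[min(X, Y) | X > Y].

2

P(X > Y) = 7/16.
Summing min(X,Y)·P(x,y) over outcomes with X > Y gives 7/8.
E[min(X, Y) | X > Y] = (7/8) / (7/16) = 2.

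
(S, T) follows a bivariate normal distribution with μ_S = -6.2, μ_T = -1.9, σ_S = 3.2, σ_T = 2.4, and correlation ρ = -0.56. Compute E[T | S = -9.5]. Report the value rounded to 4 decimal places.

For a bivariate normal, E[T | S=x] = μ_T + ρ·(σ_T/σ_S)·(x − μ_S).
E[T | S=-9.5] = -1.9 + (-0.56)·(2.4/3.2)·(-9.5 − (-6.2)) = -1.9 + (-0.42)·(-3.3) = -0.5140.

-0.5140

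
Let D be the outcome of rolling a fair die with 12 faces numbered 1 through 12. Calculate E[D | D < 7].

Given D < 7, D is equally likely to be any of {1, 2, 3, 4, 5, 6}.
E[D | D < 7] = (1 + 2 + 3 + 4 + 5 + 6) / 6 = 7/2.

7/2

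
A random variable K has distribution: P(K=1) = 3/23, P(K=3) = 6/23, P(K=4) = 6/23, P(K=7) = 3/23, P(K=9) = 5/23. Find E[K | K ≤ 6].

P(K ≤ 6) = 15/23.
Σ over the event: 1·3/23 + 3·6/23 + 4·6/23 = 45/23.
E[K | K ≤ 6] = (45/23) / (15/23) = 3.

3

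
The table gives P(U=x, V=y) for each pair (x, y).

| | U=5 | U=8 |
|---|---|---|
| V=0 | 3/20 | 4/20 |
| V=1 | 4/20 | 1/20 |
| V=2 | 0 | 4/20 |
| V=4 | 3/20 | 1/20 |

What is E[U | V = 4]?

P(V = 4) = 1/5.
Σ U·P over the event = 5·(3/20) + 8·(1/20) = 23/20.
E[U | V = 4] = (23/20) / (1/5) = 23/4.

23/4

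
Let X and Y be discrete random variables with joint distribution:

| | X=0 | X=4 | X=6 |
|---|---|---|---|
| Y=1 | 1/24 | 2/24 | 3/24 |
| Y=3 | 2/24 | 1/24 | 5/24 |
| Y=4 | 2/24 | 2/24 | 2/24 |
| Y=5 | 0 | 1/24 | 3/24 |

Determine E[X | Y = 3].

P(Y = 3) = 1/3.
Σ X·P over the event = 0·(2/24) + 4·(1/24) + 6·(5/24) = 17/12.
E[X | Y = 3] = (17/12) / (1/3) = 17/4.

17/4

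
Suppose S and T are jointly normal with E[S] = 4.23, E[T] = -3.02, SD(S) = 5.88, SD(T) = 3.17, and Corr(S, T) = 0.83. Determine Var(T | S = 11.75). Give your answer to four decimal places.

Var(T | S=x) = (1 − ρ²)·σ_T².
Var(T | S=11.75) = (3.17)²·(1 − (0.83)²) = 10.0489·0.3111 = 3.1262.

3.1262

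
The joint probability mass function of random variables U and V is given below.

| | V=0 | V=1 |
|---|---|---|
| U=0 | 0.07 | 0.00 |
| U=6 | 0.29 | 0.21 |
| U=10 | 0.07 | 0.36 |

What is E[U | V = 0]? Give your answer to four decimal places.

5.6744

P(V = 0) = 0.43.
Σ U·P over the event = 0·(0.07) + 6·(0.29) + 10·(0.07) = 2.44.
E[U | V = 0] = (2.44) / (0.43) = 5.6744.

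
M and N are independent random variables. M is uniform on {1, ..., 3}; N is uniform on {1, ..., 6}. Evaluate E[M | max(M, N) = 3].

Outcomes with max(M, N) = 3: (1,3), (2,3), (3,1), (3,2), (3,3), each with probability 1/18.
E[M | max(M, N) = 3] = (1 + 2 + 3 + 3 + 3) / 5 = 12/5.

12/5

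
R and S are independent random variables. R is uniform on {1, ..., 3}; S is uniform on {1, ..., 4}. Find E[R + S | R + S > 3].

Outcomes with R + S > 3: (1,3), (1,4), (2,2), (2,3), (2,4), (3,1), (3,2), (3,3), (3,4), each with probability 1/12.
E[R + S | R + S > 3] = (4 + 5 + 4 + 5 + 6 + 4 + 5 + 6 + 7) / 9 = 46/9.

46/9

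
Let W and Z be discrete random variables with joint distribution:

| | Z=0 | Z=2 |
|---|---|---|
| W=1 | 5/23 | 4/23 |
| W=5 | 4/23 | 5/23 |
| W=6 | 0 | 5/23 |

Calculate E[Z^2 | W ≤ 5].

P(W ≤ 5) = 18/23.
Summing Z^2·P(W=x,Z=y) over the conditioning event gives 36/23.
E[Z^2 | W ≤ 5] = (36/23) / (18/23) = 2.

2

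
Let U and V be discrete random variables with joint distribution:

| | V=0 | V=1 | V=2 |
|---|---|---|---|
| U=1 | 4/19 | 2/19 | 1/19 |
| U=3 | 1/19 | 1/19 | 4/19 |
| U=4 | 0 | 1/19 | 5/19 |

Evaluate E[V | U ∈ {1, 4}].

P(U ∈ {1, 4}) = 13/19.
Σ V·P over the event = 0·(4/19) + 1·(2/19) + 2·(1/19) + 1·(1/19) + 2·(5/19) = 15/19.
E[V | U ∈ {1, 4}] = (15/19) / (13/19) = 15/13.

15/13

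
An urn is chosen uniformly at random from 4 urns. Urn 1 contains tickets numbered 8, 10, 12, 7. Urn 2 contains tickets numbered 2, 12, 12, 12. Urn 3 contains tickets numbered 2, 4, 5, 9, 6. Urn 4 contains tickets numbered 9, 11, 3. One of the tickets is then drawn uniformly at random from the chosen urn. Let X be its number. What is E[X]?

E[X | urn 1] = (8+10+12+7)/4 = 37/4.
E[X | urn 2] = (2+12+12+12)/4 = 19/2.
E[X | urn 3] = (2+4+5+9+6)/5 = 26/5.
E[X | urn 4] = (9+11+3)/3 = 23/3.
By the law of total expectation,
E[X] = (1/4)·(37/4) + (1/4)·(19/2) + (1/4)·(26/5) + (1/4)·(23/3) = 1897/240.

1897/240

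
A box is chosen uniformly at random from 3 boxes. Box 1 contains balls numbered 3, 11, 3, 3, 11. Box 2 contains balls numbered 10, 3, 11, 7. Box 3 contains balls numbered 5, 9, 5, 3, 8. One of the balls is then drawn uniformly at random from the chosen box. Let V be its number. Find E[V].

E[V | box 1] = (3+11+3+3+11)/5 = 31/5.
E[V | box 2] = (10+3+11+7)/4 = 31/4.
E[V | box 3] = (5+9+5+3+8)/5 = 6.
E[V] = (1/3)·(31/5) + (1/3)·(31/4) + (1/3)·(6) = 133/20.

133/20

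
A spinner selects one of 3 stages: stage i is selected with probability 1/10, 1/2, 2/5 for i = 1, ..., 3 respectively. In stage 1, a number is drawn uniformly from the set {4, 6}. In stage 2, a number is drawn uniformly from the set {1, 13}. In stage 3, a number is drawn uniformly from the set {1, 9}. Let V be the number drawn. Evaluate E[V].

E[V | stage 1] = (4+6)/2 = 5.
E[V | stage 2] = (1+13)/2 = 7.
E[V | stage 3] = (1+9)/2 = 5.
By the law of total expectation,
E[V] = (1/10)·(5) + (1/2)·(7) + (2/5)·(5) = 6.

6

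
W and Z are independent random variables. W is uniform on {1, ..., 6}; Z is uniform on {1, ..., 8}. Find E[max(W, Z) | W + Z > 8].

P(W + Z > 8) = 7/16.
Summing max(W,Z)·P(x,y) over outcomes with W + Z > 8 gives 35/12.
E[max(W, Z) | W + Z > 8] = (35/12) / (7/16) = 20/3.

20/3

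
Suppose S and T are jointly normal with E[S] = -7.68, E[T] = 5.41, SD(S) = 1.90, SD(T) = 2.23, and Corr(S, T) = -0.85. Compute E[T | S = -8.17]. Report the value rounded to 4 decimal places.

For a bivariate normal, E[T | S=x] = μ_T + ρ·(σ_T/σ_S)·(x − μ_S).
E[T | S=-8.17] = 5.41 + (-0.85)·(2.23/1.90)·(-8.17 − (-7.68)) = 5.41 + (-0.99763)·(-0.49) = 5.8988.

5.8988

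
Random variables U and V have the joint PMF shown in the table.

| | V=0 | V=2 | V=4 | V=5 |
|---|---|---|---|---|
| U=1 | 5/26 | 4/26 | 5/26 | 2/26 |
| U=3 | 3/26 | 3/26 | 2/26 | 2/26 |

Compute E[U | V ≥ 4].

19/11

P(V ≥ 4) = 11/26.
Σ U·P over the event = 1·(5/26) + 1·(2/26) + 3·(2/26) + 3·(2/26) = 19/26.
E[U | V ≥ 4] = (19/26) / (11/26) = 19/11.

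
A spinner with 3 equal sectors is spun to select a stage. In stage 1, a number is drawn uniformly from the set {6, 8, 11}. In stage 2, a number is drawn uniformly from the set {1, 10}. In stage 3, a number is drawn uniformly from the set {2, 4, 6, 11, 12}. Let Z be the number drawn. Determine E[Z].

E[Z | stage 1] = (6+8+11)/3 = 25/3.
E[Z | stage 2] = (1+10)/2 = 11/2.
E[Z | stage 3] = (2+4+6+11+12)/5 = 7.
By the law of total expectation,
E[Z] = (1/3)·(25/3) + (1/3)·(11/2) + (1/3)·(7) = 125/18.

125/18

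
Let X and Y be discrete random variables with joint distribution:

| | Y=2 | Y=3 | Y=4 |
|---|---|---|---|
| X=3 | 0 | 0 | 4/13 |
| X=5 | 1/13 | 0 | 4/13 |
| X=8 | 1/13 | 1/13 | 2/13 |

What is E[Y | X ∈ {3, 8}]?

P(X ∈ {3, 8}) = 8/13.
Summing Y·P(X=x,Y=y) over the conditioning event gives 29/13.
E[Y | X ∈ {3, 8}] = (29/13) / (8/13) = 29/8.

29/8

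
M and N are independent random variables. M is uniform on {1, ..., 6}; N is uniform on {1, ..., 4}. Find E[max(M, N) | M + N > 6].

Outcomes with M + N > 6: (3,4), (4,3), (4,4), (5,2), (5,3), (5,4), (6,1), (6,2), (6,3), (6,4), each with probability 1/24.
E[max(M, N) | M + N > 6] = (4 + 4 + 4 + 5 + 5 + 5 + 6 + 6 + 6 + 6) / 10 = 51/10.

51/10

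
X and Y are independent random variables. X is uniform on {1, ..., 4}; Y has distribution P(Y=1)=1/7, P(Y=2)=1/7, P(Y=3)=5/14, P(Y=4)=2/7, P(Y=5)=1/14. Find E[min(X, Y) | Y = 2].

P(Y = 2) = 1/7.
Summing min(X,Y)·P(x,y) over outcomes with Y = 2 gives 1/4.
E[min(X, Y) | Y = 2] = (1/4) / (1/7) = 7/4.

7/4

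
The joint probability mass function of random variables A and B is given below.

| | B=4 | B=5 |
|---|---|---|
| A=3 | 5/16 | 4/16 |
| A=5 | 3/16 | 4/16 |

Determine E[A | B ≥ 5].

P(B ≥ 5) = 1/2.
Summing A·P(A=x,B=y) over the conditioning event gives 2.
E[A | B ≥ 5] = (2) / (1/2) = 4.

4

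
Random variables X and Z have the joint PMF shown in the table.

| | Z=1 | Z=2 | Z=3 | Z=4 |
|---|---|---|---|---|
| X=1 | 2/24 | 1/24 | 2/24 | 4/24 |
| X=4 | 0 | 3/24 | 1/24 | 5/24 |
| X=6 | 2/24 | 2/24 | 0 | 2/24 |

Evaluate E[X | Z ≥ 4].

P(Z ≥ 4) = 11/24.
Σ X·P over the event = 1·(4/24) + 4·(5/24) + 6·(2/24) = 3/2.
E[X | Z ≥ 4] = (3/2) / (11/24) = 36/11.

36/11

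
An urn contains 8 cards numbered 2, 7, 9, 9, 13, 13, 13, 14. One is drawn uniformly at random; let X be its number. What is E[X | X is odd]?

P(X is odd) = 3/4.
Σ over the event: 7·1/8 + 9·1/4 + 13·3/8 = 8.
E[X | X is odd] = (8) / (3/4) = 32/3.

32/3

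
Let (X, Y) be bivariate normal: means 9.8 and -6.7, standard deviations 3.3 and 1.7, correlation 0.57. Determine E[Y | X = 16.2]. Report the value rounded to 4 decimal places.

-4.8207

The regression of Y on X has slope ρ·σ_Y/σ_X and passes through (μ_X, μ_Y).
E[Y | X=16.2] = -6.7 + (0.57)·(1.7/3.3)·(16.2 − (9.8)) = -6.7 + (0.29364)·(6.4) = -4.8207.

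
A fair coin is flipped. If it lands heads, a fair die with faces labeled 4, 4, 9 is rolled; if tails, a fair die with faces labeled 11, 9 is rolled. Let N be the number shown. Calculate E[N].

47/6

E[N | heads] = (4+4+9)/3 = 17/3.
E[N | tails] = (11+9)/2 = 10.
By the law of total expectation,
E[N] = (1/2)·(17/3) + (1/2)·(10) = 47/6.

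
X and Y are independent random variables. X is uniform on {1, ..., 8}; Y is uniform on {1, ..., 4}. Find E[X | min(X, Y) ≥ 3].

P(min(X, Y) ≥ 3) = 3/8.
Summing X·P(x,y) over outcomes with min(X, Y) ≥ 3 gives 33/16.
E[X | min(X, Y) ≥ 3] = (33/16) / (3/8) = 11/2.

11/2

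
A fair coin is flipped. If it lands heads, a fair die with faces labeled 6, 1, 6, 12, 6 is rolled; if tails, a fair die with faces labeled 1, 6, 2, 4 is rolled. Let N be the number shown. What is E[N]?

189/40

E[N | heads] = (6+1+6+12+6)/5 = 31/5.
E[N | tails] = (1+6+2+4)/4 = 13/4.
By the law of total expectation,
E[N] = (1/2)·(31/5) + (1/2)·(13/4) = 189/40.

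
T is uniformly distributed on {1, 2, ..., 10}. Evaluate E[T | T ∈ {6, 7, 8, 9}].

P(T ∈ {6, 7, 8, 9}) = 2/5.
Σ over the event: 6·1/10 + 7·1/10 + 8·1/10 + 9·1/10 = 3.
E[T | T ∈ {6, 7, 8, 9}] = (3) / (2/5) = 15/2.

15/2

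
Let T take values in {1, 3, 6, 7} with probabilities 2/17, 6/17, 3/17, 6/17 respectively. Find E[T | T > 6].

P(T > 6) = 6/17.
Σ over the event: 7·6/17 = 42/17.
E[T | T > 6] = (42/17) / (6/17) = 7.

7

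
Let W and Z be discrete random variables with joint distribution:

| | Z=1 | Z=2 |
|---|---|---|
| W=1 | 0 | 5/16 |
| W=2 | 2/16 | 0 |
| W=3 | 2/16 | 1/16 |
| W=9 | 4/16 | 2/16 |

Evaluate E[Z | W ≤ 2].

12/7

P(W ≤ 2) = 7/16.
Σ Z·P over the event = 2·(5/16) + 1·(2/16) = 3/4.
E[Z | W ≤ 2] = (3/4) / (7/16) = 12/7.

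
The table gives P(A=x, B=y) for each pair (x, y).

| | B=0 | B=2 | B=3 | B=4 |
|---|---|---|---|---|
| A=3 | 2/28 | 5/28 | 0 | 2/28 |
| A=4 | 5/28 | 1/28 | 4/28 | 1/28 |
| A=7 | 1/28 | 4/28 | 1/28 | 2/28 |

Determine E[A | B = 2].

P(B = 2) = 5/14.
Σ A·P over the event = 3·(5/28) + 4·(1/28) + 7·(4/28) = 47/28.
E[A | B = 2] = (47/28) / (5/14) = 47/10.

47/10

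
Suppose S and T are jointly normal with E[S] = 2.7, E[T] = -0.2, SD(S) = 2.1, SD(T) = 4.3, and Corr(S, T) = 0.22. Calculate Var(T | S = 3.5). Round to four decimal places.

17.5951

For a bivariate normal, Var(T | S=x) = σ_T²(1 − ρ²).
Var(T | S=3.5) = (4.3)²·(1 − (0.22)²) = 18.49·0.9516 = 17.5951.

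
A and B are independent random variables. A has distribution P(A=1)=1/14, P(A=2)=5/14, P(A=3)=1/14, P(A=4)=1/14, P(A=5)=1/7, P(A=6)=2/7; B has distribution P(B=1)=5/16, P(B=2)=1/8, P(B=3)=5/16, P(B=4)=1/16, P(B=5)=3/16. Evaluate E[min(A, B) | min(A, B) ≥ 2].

P(min(A, B) ≥ 2) = 143/224.
Summing min(A,B)·P(x,y) over outcomes with min(A, B) ≥ 2 gives 101/56.
E[min(A, B) | min(A, B) ≥ 2] = (101/56) / (143/224) = 404/143.

404/143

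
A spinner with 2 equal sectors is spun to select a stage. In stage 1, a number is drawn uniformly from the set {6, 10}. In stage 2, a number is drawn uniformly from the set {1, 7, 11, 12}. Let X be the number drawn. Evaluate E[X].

E[X | stage 1] = (6+10)/2 = 8.
E[X | stage 2] = (1+7+11+12)/4 = 31/4.
E[X] = (1/2)·(8) + (1/2)·(31/4) = 63/8.

63/8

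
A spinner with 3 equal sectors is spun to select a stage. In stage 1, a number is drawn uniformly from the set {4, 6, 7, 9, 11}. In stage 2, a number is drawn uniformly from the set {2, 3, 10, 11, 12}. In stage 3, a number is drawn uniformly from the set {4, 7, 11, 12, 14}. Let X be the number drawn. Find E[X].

E[X | stage 1] = (4+6+7+9+11)/5 = 37/5.
E[X | stage 2] = (2+3+10+11+12)/5 = 38/5.
E[X | stage 3] = (4+7+11+12+14)/5 = 48/5.
By the law of total expectation,
E[X] = (1/3)·(37/5) + (1/3)·(38/5) + (1/3)·(48/5) = 41/5.

41/5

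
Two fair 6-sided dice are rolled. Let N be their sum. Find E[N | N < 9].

76/13

P(N < 9) = 13/18.
Σ over the event: 2·1/36 + 3·1/18 + 4·1/12 + 5·1/9 + 6·5/36 + 7·1/6 + 8·5/36 = 38/9.
E[N | N < 9] = (38/9) / (13/18) = 76/13.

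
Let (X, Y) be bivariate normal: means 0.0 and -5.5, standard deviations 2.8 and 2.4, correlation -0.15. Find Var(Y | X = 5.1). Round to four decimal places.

5.6304

For a bivariate normal, Var(Y | X=x) = σ_Y²(1 − ρ²).
Var(Y | X=5.1) = (2.4)²·(1 − (-0.15)²) = 5.76·0.9775 = 5.6304.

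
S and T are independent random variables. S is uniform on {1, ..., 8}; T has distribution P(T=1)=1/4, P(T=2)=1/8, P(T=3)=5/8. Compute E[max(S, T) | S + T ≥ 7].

P(S + T ≥ 7) = 35/64.
Summing max(S,T)·P(x,y) over outcomes with S + T ≥ 7 gives 109/32.
E[max(S, T) | S + T ≥ 7] = (109/32) / (35/64) = 218/35.

218/35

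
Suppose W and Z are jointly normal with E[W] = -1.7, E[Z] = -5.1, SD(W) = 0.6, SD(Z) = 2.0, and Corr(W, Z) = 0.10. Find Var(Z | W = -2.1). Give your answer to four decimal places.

For a bivariate normal, Var(Z | W=x) = σ_Z²(1 − ρ²).
Var(Z | W=-2.1) = (2.0)²·(1 − (0.10)²) = 4·0.99 = 3.9600.

3.9600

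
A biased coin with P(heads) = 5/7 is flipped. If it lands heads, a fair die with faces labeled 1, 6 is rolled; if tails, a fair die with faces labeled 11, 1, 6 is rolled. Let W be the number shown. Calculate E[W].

59/14

E[W | heads] = (1+6)/2 = 7/2.
E[W | tails] = (11+1+6)/3 = 6.
By the law of total expectation,
E[W] = (5/7)·(7/2) + (2/7)·(6) = 59/14.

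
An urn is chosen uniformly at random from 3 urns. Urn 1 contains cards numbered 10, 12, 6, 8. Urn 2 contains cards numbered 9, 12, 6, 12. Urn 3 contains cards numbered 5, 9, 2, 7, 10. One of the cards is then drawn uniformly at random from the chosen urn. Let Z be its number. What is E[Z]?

E[Z | urn 1] = (10+12+6+8)/4 = 9.
E[Z | urn 2] = (9+12+6+12)/4 = 39/4.
E[Z | urn 3] = (5+9+2+7+10)/5 = 33/5.
By the law of total expectation,
E[Z] = (1/3)·(9) + (1/3)·(39/4) + (1/3)·(33/5) = 169/20.

169/20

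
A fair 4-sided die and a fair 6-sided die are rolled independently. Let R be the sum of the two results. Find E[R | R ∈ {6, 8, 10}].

29/4

P(R ∈ {6, 8, 10}) = 1/3.
Σ over the event: 6·1/6 + 8·1/8 + 10·1/24 = 29/12.
E[R | R ∈ {6, 8, 10}] = (29/12) / (1/3) = 29/4.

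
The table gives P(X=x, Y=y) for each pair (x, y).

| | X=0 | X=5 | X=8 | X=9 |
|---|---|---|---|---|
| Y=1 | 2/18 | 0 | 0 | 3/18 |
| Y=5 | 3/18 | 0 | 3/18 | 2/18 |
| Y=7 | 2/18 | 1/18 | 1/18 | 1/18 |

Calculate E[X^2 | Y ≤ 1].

P(Y ≤ 1) = 5/18.
Σ X^2·P over the event = 0·(2/18) + 81·(3/18) = 27/2.
E[X^2 | Y ≤ 1] = (27/2) / (5/18) = 243/5.

243/5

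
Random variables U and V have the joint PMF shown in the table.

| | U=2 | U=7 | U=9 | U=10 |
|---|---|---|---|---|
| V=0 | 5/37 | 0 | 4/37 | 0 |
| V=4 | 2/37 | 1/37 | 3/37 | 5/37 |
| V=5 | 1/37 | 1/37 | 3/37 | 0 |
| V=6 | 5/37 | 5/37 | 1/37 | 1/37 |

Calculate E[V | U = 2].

P(U = 2) = 13/37.
Σ V·P over the event = 0·(5/37) + 4·(2/37) + 5·(1/37) + 6·(5/37) = 43/37.
E[V | U = 2] = (43/37) / (13/37) = 43/13.

43/13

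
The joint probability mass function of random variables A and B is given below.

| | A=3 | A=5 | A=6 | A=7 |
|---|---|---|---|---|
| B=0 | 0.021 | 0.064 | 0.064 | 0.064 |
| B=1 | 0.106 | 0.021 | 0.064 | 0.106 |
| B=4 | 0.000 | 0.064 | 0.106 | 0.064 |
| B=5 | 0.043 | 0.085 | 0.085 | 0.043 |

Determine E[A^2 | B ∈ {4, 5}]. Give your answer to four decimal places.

33.1245

P(B ∈ {4, 5}) = 0.490.
Σ A^2·P over the event = 9·(0.043) + 25·(0.064) + 25·(0.085) + 36·(0.106) + 36·(0.085) + 49·(0.064) + 49·(0.043) = 16.231.
E[A^2 | B ∈ {4, 5}] = (16.231) / (0.490) = 33.1245.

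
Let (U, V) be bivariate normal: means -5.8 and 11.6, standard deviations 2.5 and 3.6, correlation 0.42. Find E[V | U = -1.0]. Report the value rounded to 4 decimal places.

E[V | U=x] = μ_V + ρ(σ_V/σ_U)(x − μ_U) for jointly normal variables.
E[V | U=-1.0] = 11.6 + (0.42)·(3.6/2.5)·(-1.0 − (-5.8)) = 11.6 + (0.6048)·(4.8) = 14.5030.

14.5030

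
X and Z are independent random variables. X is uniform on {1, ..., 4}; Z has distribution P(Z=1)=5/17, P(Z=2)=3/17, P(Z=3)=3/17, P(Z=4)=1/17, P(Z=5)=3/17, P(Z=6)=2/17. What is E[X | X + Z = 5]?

P(X + Z = 5) = 3/17.
Summing X·P(x,y) over outcomes with X + Z = 5 gives 9/17.
E[X | X + Z = 5] = (9/17) / (3/17) = 3.

3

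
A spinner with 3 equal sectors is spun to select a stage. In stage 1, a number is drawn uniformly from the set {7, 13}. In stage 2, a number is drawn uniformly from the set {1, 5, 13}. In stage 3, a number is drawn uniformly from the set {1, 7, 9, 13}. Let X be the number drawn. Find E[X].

E[X | stage 1] = (7+13)/2 = 10.
E[X | stage 2] = (1+5+13)/3 = 19/3.
E[X | stage 3] = (1+7+9+13)/4 = 15/2.
E[X] = (1/3)·(10) + (1/3)·(19/3) + (1/3)·(15/2) = 143/18.

143/18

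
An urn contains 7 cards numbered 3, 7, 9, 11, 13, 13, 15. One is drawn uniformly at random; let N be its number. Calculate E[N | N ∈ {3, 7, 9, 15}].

17/2

P(N ∈ {3, 7, 9, 15}) = 4/7.
Σ over the event: 3·1/7 + 7·1/7 + 9·1/7 + 15·1/7 = 34/7.
E[N | N ∈ {3, 7, 9, 15}] = (34/7) / (4/7) = 17/2.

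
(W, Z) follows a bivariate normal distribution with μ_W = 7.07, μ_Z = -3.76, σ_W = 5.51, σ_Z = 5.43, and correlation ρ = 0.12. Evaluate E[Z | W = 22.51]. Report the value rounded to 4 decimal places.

The regression of Z on W has slope ρ·σ_Z/σ_W and passes through (μ_W, μ_Z).
E[Z | W=22.51] = -3.76 + (0.12)·(5.43/5.51)·(22.51 − (7.07)) = -3.76 + (0.11826)·(15.44) = -1.9341.

-1.9341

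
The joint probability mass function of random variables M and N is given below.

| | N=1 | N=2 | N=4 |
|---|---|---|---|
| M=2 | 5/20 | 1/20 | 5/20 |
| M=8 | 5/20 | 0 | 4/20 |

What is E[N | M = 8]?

P(M = 8) = 9/20.
Σ N·P over the event = 1·(5/20) + 4·(4/20) = 21/20.
E[N | M = 8] = (21/20) / (9/20) = 7/3.

7/3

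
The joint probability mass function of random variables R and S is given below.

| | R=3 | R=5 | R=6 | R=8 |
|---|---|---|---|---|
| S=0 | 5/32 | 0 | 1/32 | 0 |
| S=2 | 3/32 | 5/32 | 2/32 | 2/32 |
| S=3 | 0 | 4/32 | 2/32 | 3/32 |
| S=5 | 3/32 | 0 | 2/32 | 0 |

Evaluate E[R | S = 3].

56/9

P(S = 3) = 9/32.
Summing R·P(R=x,S=y) over the conditioning event gives 7/4.
E[R | S = 3] = (7/4) / (9/32) = 56/9.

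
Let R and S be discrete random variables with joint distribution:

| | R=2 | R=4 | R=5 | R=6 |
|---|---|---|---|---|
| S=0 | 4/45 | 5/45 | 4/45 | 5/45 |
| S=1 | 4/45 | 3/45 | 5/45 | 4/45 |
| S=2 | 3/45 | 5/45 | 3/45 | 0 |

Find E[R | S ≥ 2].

41/11

P(S ≥ 2) = 11/45.
Σ R·P over the event = 2·(3/45) + 4·(5/45) + 5·(3/45) = 41/45.
E[R | S ≥ 2] = (41/45) / (11/45) = 41/11.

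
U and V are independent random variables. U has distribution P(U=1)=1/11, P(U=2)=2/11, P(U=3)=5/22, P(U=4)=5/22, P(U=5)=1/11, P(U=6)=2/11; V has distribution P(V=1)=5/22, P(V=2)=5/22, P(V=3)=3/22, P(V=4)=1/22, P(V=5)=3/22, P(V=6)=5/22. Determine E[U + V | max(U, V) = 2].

17/5

P(max(U, V) = 2) = 25/242.
Summing (U+V)·P(x,y) over outcomes with max(U, V) = 2 gives 85/242.
E[U + V | max(U, V) = 2] = (85/242) / (25/242) = 17/5.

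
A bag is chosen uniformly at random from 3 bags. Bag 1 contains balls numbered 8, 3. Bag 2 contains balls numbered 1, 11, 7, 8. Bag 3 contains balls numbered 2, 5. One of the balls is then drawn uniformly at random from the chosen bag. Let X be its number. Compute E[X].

21/4

E[X | bag 1] = (8+3)/2 = 11/2.
E[X | bag 2] = (1+11+7+8)/4 = 27/4.
E[X | bag 3] = (2+5)/2 = 7/2.
E[X] = (1/3)·(11/2) + (1/3)·(27/4) + (1/3)·(7/2) = 21/4.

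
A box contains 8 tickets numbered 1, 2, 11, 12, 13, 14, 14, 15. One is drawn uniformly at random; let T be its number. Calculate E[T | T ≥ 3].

79/6

P(T ≥ 3) = 3/4.
Σ over the event: 11·1/8 + 12·1/8 + 13·1/8 + 14·1/4 + 15·1/8 = 79/8.
E[T | T ≥ 3] = (79/8) / (3/4) = 79/6.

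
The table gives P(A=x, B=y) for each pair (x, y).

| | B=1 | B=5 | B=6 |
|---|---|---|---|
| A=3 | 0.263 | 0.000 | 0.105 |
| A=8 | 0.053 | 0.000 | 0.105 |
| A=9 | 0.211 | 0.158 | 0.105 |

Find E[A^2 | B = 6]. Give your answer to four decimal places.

P(B = 6) = 0.315.
Σ A^2·P over the event = 9·(0.105) + 64·(0.105) + 81·(0.105) = 16.170.
E[A^2 | B = 6] = (16.170) / (0.315) = 51.3333.

51.3333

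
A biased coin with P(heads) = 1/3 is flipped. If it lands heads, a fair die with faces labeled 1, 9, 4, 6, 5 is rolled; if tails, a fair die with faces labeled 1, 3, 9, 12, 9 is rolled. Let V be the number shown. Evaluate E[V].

E[V | heads] = (1+9+4+6+5)/5 = 5.
E[V | tails] = (1+3+9+12+9)/5 = 34/5.
E[V] = (1/3)·(5) + (2/3)·(34/5) = 31/5.

31/5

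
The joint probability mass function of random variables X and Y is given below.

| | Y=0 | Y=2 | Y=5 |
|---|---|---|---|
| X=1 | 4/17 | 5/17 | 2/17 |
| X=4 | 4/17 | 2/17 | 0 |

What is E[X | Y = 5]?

1

P(Y = 5) = 2/17.
Σ X·P over the event = 1·(2/17) = 2/17.
E[X | Y = 5] = (2/17) / (2/17) = 1.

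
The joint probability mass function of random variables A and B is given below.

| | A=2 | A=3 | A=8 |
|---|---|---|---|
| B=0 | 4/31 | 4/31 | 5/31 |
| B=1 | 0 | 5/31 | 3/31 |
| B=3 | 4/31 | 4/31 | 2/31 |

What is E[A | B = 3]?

P(B = 3) = 10/31.
Σ A·P over the event = 2·(4/31) + 3·(4/31) + 8·(2/31) = 36/31.
E[A | B = 3] = (36/31) / (10/31) = 18/5.

18/5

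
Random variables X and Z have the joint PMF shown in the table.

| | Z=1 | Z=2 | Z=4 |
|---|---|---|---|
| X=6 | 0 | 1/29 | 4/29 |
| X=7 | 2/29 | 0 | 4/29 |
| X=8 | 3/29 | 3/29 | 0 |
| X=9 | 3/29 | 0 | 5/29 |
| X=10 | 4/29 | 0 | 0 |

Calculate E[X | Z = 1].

35/4

P(Z = 1) = 12/29.
Summing X·P(X=x,Z=y) over the conditioning event gives 105/29.
E[X | Z = 1] = (105/29) / (12/29) = 35/4.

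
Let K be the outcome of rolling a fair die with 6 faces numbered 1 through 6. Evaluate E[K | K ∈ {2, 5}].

7/2

P(K ∈ {2, 5}) = 1/3.
Σ over the event: 2·1/6 + 5·1/6 = 7/6.
E[K | K ∈ {2, 5}] = (7/6) / (1/3) = 7/2.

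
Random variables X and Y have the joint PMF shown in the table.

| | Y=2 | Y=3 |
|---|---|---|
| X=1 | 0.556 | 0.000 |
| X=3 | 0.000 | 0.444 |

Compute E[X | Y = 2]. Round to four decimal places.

P(Y = 2) = 0.556.
Σ X·P over the event = 1·(0.556) = 0.556.
E[X | Y = 2] = (0.556) / (0.556) = 1.0000.

1.0000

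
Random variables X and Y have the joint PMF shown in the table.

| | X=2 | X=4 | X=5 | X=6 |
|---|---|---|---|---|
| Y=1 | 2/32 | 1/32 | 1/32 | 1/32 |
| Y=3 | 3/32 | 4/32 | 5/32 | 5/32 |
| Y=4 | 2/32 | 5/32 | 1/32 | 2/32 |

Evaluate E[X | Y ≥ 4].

41/10

P(Y ≥ 4) = 5/16.
Σ X·P over the event = 2·(2/32) + 4·(5/32) + 5·(1/32) + 6·(2/32) = 41/32.
E[X | Y ≥ 4] = (41/32) / (5/16) = 41/10.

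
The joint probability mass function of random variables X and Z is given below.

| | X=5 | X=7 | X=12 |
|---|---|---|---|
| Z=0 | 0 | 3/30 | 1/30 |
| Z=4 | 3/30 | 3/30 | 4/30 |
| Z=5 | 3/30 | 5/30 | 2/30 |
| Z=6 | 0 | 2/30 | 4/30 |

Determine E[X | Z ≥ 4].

110/13

P(Z ≥ 4) = 13/15.
Summing X·P(X=x,Z=y) over the conditioning event gives 22/3.
E[X | Z ≥ 4] = (22/3) / (13/15) = 110/13.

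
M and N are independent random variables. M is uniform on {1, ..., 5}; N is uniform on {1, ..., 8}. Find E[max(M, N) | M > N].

4

Outcomes with M > N: (2,1), (3,1), (3,2), (4,1), (4,2), (4,3), (5,1), (5,2), (5,3), (5,4), each with probability 1/40.
E[max(M, N) | M > N] = (2 + 3 + 3 + 4 + 4 + 4 + 5 + 5 + 5 + 5) / 10 = 4.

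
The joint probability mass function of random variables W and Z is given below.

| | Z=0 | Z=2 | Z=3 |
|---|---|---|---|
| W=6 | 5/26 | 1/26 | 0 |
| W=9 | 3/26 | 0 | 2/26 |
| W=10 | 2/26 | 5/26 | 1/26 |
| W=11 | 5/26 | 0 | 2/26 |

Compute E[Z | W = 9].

P(W = 9) = 5/26.
Σ Z·P over the event = 0·(3/26) + 3·(2/26) = 3/13.
E[Z | W = 9] = (3/13) / (5/26) = 6/5.

6/5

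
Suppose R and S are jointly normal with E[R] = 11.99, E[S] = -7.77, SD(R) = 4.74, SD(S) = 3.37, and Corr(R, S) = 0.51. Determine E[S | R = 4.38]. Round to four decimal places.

The regression of S on R has slope ρ·σ_S/σ_R and passes through (μ_R, μ_S).
E[S | R=4.38] = -7.77 + (0.51)·(3.37/4.74)·(4.38 − (11.99)) = -7.77 + (0.36259)·(-7.61) = -10.5293.

-10.5293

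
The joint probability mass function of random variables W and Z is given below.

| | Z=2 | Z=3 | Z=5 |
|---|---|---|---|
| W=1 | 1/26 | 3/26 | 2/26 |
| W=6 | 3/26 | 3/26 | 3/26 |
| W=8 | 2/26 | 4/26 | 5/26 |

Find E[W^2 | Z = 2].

79/2

P(Z = 2) = 3/13.
Σ W^2·P over the event = 1·(1/26) + 36·(3/26) + 64·(2/26) = 237/26.
E[W^2 | Z = 2] = (237/26) / (3/13) = 79/2.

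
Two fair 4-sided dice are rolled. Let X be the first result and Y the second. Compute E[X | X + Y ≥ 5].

Outcomes with X + Y ≥ 5: (1,4), (2,3), (2,4), (3,2), (3,3), (3,4), (4,1), (4,2), (4,3), (4,4), each with probability 1/16.
E[X | X + Y ≥ 5] = (1 + 2 + 2 + 3 + 3 + 3 + 4 + 4 + 4 + 4) / 10 = 3.

3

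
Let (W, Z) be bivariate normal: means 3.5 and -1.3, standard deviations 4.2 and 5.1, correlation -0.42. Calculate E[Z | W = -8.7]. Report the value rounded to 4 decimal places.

The regression of Z on W has slope ρ·σ_Z/σ_W and passes through (μ_W, μ_Z).
E[Z | W=-8.7] = -1.3 + (-0.42)·(5.1/4.2)·(-8.7 − (3.5)) = -1.3 + (-0.51)·(-12.2) = 4.9220.

4.9220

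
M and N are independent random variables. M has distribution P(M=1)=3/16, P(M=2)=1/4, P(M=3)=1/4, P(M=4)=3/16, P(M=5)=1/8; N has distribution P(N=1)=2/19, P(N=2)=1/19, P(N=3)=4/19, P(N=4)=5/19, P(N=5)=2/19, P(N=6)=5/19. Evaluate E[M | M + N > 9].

130/29

P(M + N > 9) = 29/304.
Summing M·P(x,y) over outcomes with M + N > 9 gives 65/152.
E[M | M + N > 9] = (65/152) / (29/304) = 130/29.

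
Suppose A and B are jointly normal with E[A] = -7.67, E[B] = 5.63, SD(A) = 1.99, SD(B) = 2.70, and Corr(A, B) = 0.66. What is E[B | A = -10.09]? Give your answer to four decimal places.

For a bivariate normal, E[B | A=x] = μ_B + ρ·(σ_B/σ_A)·(x − μ_A).
E[B | A=-10.09] = 5.63 + (0.66)·(2.70/1.99)·(-10.09 − (-7.67)) = 5.63 + (0.89548)·(-2.42) = 3.4629.

3.4629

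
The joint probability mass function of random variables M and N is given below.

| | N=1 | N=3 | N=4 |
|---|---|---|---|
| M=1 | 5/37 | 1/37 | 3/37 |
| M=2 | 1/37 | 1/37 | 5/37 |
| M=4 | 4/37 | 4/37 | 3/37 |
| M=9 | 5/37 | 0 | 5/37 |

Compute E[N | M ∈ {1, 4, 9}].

73/30

P(M ∈ {1, 4, 9}) = 30/37.
Summing N·P(M=x,N=y) over the conditioning event gives 73/37.
E[N | M ∈ {1, 4, 9}] = (73/37) / (30/37) = 73/30.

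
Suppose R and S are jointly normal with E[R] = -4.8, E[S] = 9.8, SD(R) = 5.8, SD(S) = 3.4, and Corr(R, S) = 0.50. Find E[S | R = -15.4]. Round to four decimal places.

E[S | R=x] = μ_S + ρ(σ_S/σ_R)(x − μ_R) for jointly normal variables.
E[S | R=-15.4] = 9.8 + (0.50)·(3.4/5.8)·(-15.4 − (-4.8)) = 9.8 + (0.2931)·(-10.6) = 6.6931.

6.6931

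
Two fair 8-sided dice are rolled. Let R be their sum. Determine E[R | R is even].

P(R is even) = 1/2.
Σ over the event: 2·1/64 + 4·3/64 + 6·5/64 + 8·7/64 + 10·7/64 + 12·5/64 + 14·3/64 + 16·1/64 = 9/2.
E[R | R is even] = (9/2) / (1/2) = 9.

9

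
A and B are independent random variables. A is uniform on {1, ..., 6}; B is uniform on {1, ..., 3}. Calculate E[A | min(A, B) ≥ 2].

Outcomes with min(A, B) ≥ 2: (2,2), (2,3), (3,2), (3,3), (4,2), (4,3), (5,2), (5,3), (6,2), (6,3), each with probability 1/18.
E[A | min(A, B) ≥ 2] = (2 + 2 + 3 + 3 + 4 + 4 + 5 + 5 + 6 + 6) / 10 = 4.

4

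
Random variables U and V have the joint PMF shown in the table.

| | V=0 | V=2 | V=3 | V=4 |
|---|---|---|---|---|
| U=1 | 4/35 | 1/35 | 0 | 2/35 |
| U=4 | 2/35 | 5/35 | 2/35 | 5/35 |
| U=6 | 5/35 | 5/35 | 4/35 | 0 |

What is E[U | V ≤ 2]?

P(V ≤ 2) = 22/35.
Σ U·P over the event = 1·(4/35) + 1·(1/35) + 4·(2/35) + 4·(5/35) + 6·(5/35) + 6·(5/35) = 93/35.
E[U | V ≤ 2] = (93/35) / (22/35) = 93/22.

93/22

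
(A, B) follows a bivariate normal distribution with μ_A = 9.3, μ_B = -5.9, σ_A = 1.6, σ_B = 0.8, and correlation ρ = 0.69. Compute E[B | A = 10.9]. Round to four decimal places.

The regression of B on A has slope ρ·σ_B/σ_A and passes through (μ_A, μ_B).
E[B | A=10.9] = -5.9 + (0.69)·(0.8/1.6)·(10.9 − (9.3)) = -5.9 + (0.345)·(1.6) = -5.3480.

-5.3480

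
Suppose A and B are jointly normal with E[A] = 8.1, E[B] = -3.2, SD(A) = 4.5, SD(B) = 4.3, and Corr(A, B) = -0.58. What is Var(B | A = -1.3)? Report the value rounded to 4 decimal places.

The conditional variance in a bivariate normal is σ_B²(1 − ρ²), independent of x.
Var(B | A=-1.3) = (4.3)²·(1 − (-0.58)²) = 18.49·0.6636 = 12.2700.

12.2700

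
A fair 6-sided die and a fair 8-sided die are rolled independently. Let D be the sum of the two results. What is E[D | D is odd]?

P(D is odd) = 1/2.
Σ over the event: 3·1/24 + 5·1/12 + 7·1/8 + 9·1/8 + 11·1/12 + 13·1/24 = 4.
E[D | D is odd] = (4) / (1/2) = 8.

8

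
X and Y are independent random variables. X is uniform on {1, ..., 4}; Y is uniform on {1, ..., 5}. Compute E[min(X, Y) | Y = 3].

Outcomes with Y = 3: (1,3), (2,3), (3,3), (4,3), each with probability 1/20.
E[min(X, Y) | Y = 3] = (1 + 2 + 3 + 3) / 4 = 9/4.

9/4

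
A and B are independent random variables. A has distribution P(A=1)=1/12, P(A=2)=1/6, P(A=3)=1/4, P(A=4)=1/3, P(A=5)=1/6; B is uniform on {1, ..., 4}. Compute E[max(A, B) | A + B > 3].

42/11

P(A + B > 3) = 11/12.
Summing max(A,B)·P(x,y) over outcomes with A + B > 3 gives 7/2.
E[max(A, B) | A + B > 3] = (7/2) / (11/12) = 42/11.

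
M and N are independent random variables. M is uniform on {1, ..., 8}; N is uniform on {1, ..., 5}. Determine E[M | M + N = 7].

P(M + N = 7) = 1/8.
Summing M·P(x,y) over outcomes with M + N = 7 gives 1/2.
E[M | M + N = 7] = (1/2) / (1/8) = 4.

4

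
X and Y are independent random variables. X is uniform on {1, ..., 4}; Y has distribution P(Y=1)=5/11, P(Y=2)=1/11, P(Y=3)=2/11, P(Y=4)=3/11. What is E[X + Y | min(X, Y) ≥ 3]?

P(min(X, Y) ≥ 3) = 5/22.
Summing (X+Y)·P(x,y) over outcomes with min(X, Y) ≥ 3 gives 71/44.
E[X + Y | min(X, Y) ≥ 3] = (71/44) / (5/22) = 71/10.

71/10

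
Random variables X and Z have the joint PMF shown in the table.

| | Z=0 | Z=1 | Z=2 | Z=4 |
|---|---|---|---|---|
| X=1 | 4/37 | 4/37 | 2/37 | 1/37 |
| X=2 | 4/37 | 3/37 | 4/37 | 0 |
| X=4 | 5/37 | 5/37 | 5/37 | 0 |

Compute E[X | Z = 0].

32/13

P(Z = 0) = 13/37.
Summing X·P(X=x,Z=y) over the conditioning event gives 32/37.
E[X | Z = 0] = (32/37) / (13/37) = 32/13.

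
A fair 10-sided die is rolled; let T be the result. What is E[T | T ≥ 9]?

19/2

Given T ≥ 9, T is equally likely to be any of {9, 10}.
E[T | T ≥ 9] = (9 + 10) / 2 = 19/2.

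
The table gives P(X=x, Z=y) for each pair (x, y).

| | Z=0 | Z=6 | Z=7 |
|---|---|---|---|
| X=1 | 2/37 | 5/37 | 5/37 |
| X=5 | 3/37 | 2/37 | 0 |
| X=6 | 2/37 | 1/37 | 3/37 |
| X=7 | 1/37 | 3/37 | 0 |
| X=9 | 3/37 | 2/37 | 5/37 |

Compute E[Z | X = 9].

47/10

P(X = 9) = 10/37.
Σ Z·P over the event = 0·(3/37) + 6·(2/37) + 7·(5/37) = 47/37.
E[Z | X = 9] = (47/37) / (10/37) = 47/10.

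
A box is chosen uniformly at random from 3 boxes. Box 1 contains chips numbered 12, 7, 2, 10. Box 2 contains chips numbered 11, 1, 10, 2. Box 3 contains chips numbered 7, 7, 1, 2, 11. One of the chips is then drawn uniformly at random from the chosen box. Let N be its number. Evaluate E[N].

129/20

E[N | box 1] = (12+7+2+10)/4 = 31/4.
E[N | box 2] = (11+1+10+2)/4 = 6.
E[N | box 3] = (7+7+1+2+11)/5 = 28/5.
By the law of total expectation,
E[N] = (1/3)·(31/4) + (1/3)·(6) + (1/3)·(28/5) = 129/20.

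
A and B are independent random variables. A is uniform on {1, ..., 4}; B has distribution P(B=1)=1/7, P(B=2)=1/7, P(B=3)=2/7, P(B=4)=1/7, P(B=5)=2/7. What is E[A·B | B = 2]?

5

P(B = 2) = 1/7.
Summing AB·P(x,y) over outcomes with B = 2 gives 5/7.
E[A·B | B = 2] = (5/7) / (1/7) = 5.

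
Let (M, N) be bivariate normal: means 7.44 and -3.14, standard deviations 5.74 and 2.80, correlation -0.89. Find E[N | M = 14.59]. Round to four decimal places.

The regression of N on M has slope ρ·σ_N/σ_M and passes through (μ_M, μ_N).
E[N | M=14.59] = -3.14 + (-0.89)·(2.80/5.74)·(14.59 − (7.44)) = -3.14 + (-0.434146)·(7.15) = -6.2441.

-6.2441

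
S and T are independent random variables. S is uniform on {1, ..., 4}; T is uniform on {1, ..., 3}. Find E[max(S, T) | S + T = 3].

Outcomes with S + T = 3: (1,2), (2,1), each with probability 1/12.
E[max(S, T) | S + T = 3] = (2 + 2) / 2 = 2.

2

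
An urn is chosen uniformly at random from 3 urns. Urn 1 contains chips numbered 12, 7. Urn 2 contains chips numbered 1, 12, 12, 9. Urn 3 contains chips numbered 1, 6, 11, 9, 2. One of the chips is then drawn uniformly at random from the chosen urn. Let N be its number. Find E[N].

E[N | urn 1] = (12+7)/2 = 19/2.
E[N | urn 2] = (1+12+12+9)/4 = 17/2.
E[N | urn 3] = (1+6+11+9+2)/5 = 29/5.
E[N] = (1/3)·(19/2) + (1/3)·(17/2) + (1/3)·(29/5) = 119/15.

119/15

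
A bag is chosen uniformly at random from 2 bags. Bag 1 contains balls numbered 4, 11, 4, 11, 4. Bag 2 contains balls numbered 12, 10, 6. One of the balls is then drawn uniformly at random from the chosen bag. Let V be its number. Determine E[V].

121/15

E[V | bag 1] = (4+11+4+11+4)/5 = 34/5.
E[V | bag 2] = (12+10+6)/3 = 28/3.
By the law of total expectation,
E[V] = (1/2)·(34/5) + (1/2)·(28/3) = 121/15.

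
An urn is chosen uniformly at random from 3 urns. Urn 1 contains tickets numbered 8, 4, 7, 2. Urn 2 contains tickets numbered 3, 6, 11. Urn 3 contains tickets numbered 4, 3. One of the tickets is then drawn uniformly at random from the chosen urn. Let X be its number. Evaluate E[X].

E[X | urn 1] = (8+4+7+2)/4 = 21/4.
E[X | urn 2] = (3+6+11)/3 = 20/3.
E[X | urn 3] = (4+3)/2 = 7/2.
E[X] = (1/3)·(21/4) + (1/3)·(20/3) + (1/3)·(7/2) = 185/36.

185/36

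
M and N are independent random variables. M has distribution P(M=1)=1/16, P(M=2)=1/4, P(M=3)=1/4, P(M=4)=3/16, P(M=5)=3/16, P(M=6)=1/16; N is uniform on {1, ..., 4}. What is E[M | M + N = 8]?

33/7

P(M + N = 8) = 7/64.
Summing M·P(x,y) over outcomes with M + N = 8 gives 33/64.
E[M | M + N = 8] = (33/64) / (7/64) = 33/7.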